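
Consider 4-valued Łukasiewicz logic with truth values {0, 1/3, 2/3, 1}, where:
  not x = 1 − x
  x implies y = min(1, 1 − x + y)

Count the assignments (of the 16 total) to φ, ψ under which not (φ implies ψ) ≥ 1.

φ = 0, ψ = 0 ↦ 0  <
φ = 0, ψ = 1/3 ↦ 0  <
φ = 0, ψ = 2/3 ↦ 0  <
φ = 0, ψ = 1 ↦ 0  <
φ = 1/3, ψ = 0 ↦ 1/3  <
φ = 1/3, ψ = 1/3 ↦ 0  <
φ = 1/3, ψ = 2/3 ↦ 0  <
φ = 1/3, ψ = 1 ↦ 0  <
φ = 2/3, ψ = 0 ↦ 2/3  <
φ = 2/3, ψ = 1/3 ↦ 1/3  <
φ = 2/3, ψ = 2/3 ↦ 0  <
φ = 2/3, ψ = 1 ↦ 0  <
φ = 1, ψ = 0 ↦ 1  ≥
φ = 1, ψ = 1/3 ↦ 2/3  <
φ = 1, ψ = 2/3 ↦ 1/3  <
φ = 1, ψ = 1 ↦ 0  <
So 1 of the 16 assignments meets the threshold.

1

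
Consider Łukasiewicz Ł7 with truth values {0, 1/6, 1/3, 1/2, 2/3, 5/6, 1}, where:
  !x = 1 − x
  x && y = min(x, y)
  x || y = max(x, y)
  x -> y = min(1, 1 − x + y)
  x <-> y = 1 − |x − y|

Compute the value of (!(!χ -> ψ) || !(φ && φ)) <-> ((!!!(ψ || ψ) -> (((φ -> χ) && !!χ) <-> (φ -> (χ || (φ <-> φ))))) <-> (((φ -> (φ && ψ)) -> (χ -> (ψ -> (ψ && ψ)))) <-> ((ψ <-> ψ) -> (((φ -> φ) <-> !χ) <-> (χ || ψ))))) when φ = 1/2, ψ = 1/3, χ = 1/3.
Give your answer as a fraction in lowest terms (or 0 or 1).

1/2

!χ = !1/3 = 2/3
!χ -> ψ = 2/3 -> 1/3 = 2/3
!(!χ -> ψ) = !2/3 = 1/3
φ && φ = 1/2 && 1/2 = 1/2
!(φ && φ) = !1/2 = 1/2
!(!χ -> ψ) || !(φ && φ) = 1/3 || 1/2 = 1/2
ψ || ψ = 1/3 || 1/3 = 1/3
!(ψ || ψ) = !1/3 = 2/3
!!(ψ || ψ) = !2/3 = 1/3
!!!(ψ || ψ) = !1/3 = 2/3
φ -> χ = 1/2 -> 1/3 = 5/6
!χ = !1/3 = 2/3
!!χ = !2/3 = 1/3
(φ -> χ) && !!χ = 5/6 && 1/3 = 1/3
φ <-> φ = 1/2 <-> 1/2 = 1
χ || (φ <-> φ) = 1/3 || 1 = 1
φ -> (χ || (φ <-> φ)) = 1/2 -> 1 = 1
((φ -> χ) && !!χ) <-> (φ -> (χ || (φ <-> φ))) = 1/3 <-> 1 = 1/3
!!!(ψ || ψ) -> (((φ -> χ) && !!χ) <-> (φ -> (χ || (φ <-> φ)))) = 2/3 -> 1/3 = 2/3
φ && ψ = 1/2 && 1/3 = 1/3
φ -> (φ && ψ) = 1/2 -> 1/3 = 5/6
ψ && ψ = 1/3 && 1/3 = 1/3
ψ -> (ψ && ψ) = 1/3 -> 1/3 = 1
χ -> (ψ -> (ψ && ψ)) = 1/3 -> 1 = 1
(φ -> (φ && ψ)) -> (χ -> (ψ -> (ψ && ψ))) = 5/6 -> 1 = 1
ψ <-> ψ = 1/3 <-> 1/3 = 1
φ -> φ = 1/2 -> 1/2 = 1
!χ = !1/3 = 2/3
(φ -> φ) <-> !χ = 1 <-> 2/3 = 2/3
χ || ψ = 1/3 || 1/3 = 1/3
((φ -> φ) <-> !χ) <-> (χ || ψ) = 2/3 <-> 1/3 = 2/3
(ψ <-> ψ) -> (((φ -> φ) <-> !χ) <-> (χ || ψ)) = 1 -> 2/3 = 2/3
((φ -> (φ && ψ)) -> (χ -> (ψ -> (ψ && ψ)))) <-> ((ψ <-> ψ) -> (((φ -> φ) <-> !χ) <-> (χ || ψ))) = 1 <-> 2/3 = 2/3
(!!!(ψ || ψ) -> (((φ -> χ) && !!χ) <-> (φ -> (χ || (φ <-> φ))))) <-> (((φ -> (φ && ψ)) -> (χ -> (ψ -> (ψ && ψ)))) <-> ((ψ <-> ψ) -> (((φ -> φ) <-> !χ) <-> (χ || ψ)))) = 2/3 <-> 2/3 = 1
(!(!χ -> ψ) || !(φ && φ)) <-> ((!!!(ψ || ψ) -> (((φ -> χ) && !!χ) <-> (φ -> (χ || (φ <-> φ))))) <-> (((φ -> (φ && ψ)) -> (χ -> (ψ -> (ψ && ψ)))) <-> ((ψ <-> ψ) -> (((φ -> φ) <-> !χ) <-> (χ || ψ))))) = 1/2 <-> 1 = 1/2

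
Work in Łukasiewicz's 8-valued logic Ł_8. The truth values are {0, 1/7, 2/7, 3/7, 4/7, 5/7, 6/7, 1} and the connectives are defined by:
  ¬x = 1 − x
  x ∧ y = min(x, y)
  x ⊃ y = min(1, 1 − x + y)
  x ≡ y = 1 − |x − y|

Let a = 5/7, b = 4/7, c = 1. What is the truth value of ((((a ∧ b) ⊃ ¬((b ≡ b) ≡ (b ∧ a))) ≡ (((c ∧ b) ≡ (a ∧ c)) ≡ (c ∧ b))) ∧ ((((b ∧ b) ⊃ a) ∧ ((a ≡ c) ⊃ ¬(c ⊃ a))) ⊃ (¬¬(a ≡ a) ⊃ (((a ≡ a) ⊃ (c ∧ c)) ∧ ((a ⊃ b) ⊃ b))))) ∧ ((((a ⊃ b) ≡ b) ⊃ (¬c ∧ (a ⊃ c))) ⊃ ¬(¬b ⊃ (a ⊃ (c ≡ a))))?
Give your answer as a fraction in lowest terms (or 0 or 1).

a ∧ b = 5/7 ∧ 4/7 = 4/7
b ≡ b = 4/7 ≡ 4/7 = 1
b ∧ a = 4/7 ∧ 5/7 = 4/7
(b ≡ b) ≡ (b ∧ a) = 1 ≡ 4/7 = 4/7
¬((b ≡ b) ≡ (b ∧ a)) = ¬4/7 = 3/7
(a ∧ b) ⊃ ¬((b ≡ b) ≡ (b ∧ a)) = 4/7 ⊃ 3/7 = 6/7
c ∧ b = 1 ∧ 4/7 = 4/7
a ∧ c = 5/7 ∧ 1 = 5/7
(c ∧ b) ≡ (a ∧ c) = 4/7 ≡ 5/7 = 6/7
c ∧ b = 1 ∧ 4/7 = 4/7
((c ∧ b) ≡ (a ∧ c)) ≡ (c ∧ b) = 6/7 ≡ 4/7 = 5/7
((a ∧ b) ⊃ ¬((b ≡ b) ≡ (b ∧ a))) ≡ (((c ∧ b) ≡ (a ∧ c)) ≡ (c ∧ b)) = 6/7 ≡ 5/7 = 6/7
b ∧ b = 4/7 ∧ 4/7 = 4/7
(b ∧ b) ⊃ a = 4/7 ⊃ 5/7 = 1
a ≡ c = 5/7 ≡ 1 = 5/7
c ⊃ a = 1 ⊃ 5/7 = 5/7
¬(c ⊃ a) = ¬5/7 = 2/7
(a ≡ c) ⊃ ¬(c ⊃ a) = 5/7 ⊃ 2/7 = 4/7
((b ∧ b) ⊃ a) ∧ ((a ≡ c) ⊃ ¬(c ⊃ a)) = 1 ∧ 4/7 = 4/7
a ≡ a = 5/7 ≡ 5/7 = 1
¬(a ≡ a) = ¬1 = 0
¬¬(a ≡ a) = ¬0 = 1
a ≡ a = 5/7 ≡ 5/7 = 1
c ∧ c = 1 ∧ 1 = 1
(a ≡ a) ⊃ (c ∧ c) = 1 ⊃ 1 = 1
a ⊃ b = 5/7 ⊃ 4/7 = 6/7
(a ⊃ b) ⊃ b = 6/7 ⊃ 4/7 = 5/7
((a ≡ a) ⊃ (c ∧ c)) ∧ ((a ⊃ b) ⊃ b) = 1 ∧ 5/7 = 5/7
¬¬(a ≡ a) ⊃ (((a ≡ a) ⊃ (c ∧ c)) ∧ ((a ⊃ b) ⊃ b)) = 1 ⊃ 5/7 = 5/7
(((b ∧ b) ⊃ a) ∧ ((a ≡ c) ⊃ ¬(c ⊃ a))) ⊃ (¬¬(a ≡ a) ⊃ (((a ≡ a) ⊃ (c ∧ c)) ∧ ((a ⊃ b) ⊃ b))) = 4/7 ⊃ 5/7 = 1
(((a ∧ b) ⊃ ¬((b ≡ b) ≡ (b ∧ a))) ≡ (((c ∧ b) ≡ (a ∧ c)) ≡ (c ∧ b))) ∧ ((((b ∧ b) ⊃ a) ∧ ((a ≡ c) ⊃ ¬(c ⊃ a))) ⊃ (¬¬(a ≡ a) ⊃ (((a ≡ a) ⊃ (c ∧ c)) ∧ ((a ⊃ b) ⊃ b)))) = 6/7 ∧ 1 = 6/7
a ⊃ b = 5/7 ⊃ 4/7 = 6/7
(a ⊃ b) ≡ b = 6/7 ≡ 4/7 = 5/7
¬c = ¬1 = 0
a ⊃ c = 5/7 ⊃ 1 = 1
¬c ∧ (a ⊃ c) = 0 ∧ 1 = 0
((a ⊃ b) ≡ b) ⊃ (¬c ∧ (a ⊃ c)) = 5/7 ⊃ 0 = 2/7
¬b = ¬4/7 = 3/7
c ≡ a = 1 ≡ 5/7 = 5/7
a ⊃ (c ≡ a) = 5/7 ⊃ 5/7 = 1
¬b ⊃ (a ⊃ (c ≡ a)) = 3/7 ⊃ 1 = 1
¬(¬b ⊃ (a ⊃ (c ≡ a))) = ¬1 = 0
(((a ⊃ b) ≡ b) ⊃ (¬c ∧ (a ⊃ c))) ⊃ ¬(¬b ⊃ (a ⊃ (c ≡ a))) = 2/7 ⊃ 0 = 5/7
((((a ∧ b) ⊃ ¬((b ≡ b) ≡ (b ∧ a))) ≡ (((c ∧ b) ≡ (a ∧ c)) ≡ (c ∧ b))) ∧ ((((b ∧ b) ⊃ a) ∧ ((a ≡ c) ⊃ ¬(c ⊃ a))) ⊃ (¬¬(a ≡ a) ⊃ (((a ≡ a) ⊃ (c ∧ c)) ∧ ((a ⊃ b) ⊃ b))))) ∧ ((((a ⊃ b) ≡ b) ⊃ (¬c ∧ (a ⊃ c))) ⊃ ¬(¬b ⊃ (a ⊃ (c ≡ a)))) = 6/7 ∧ 5/7 = 5/7

5/7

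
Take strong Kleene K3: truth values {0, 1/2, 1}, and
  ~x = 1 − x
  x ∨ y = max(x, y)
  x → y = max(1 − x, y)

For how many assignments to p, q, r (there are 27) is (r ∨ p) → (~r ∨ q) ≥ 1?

value 1: 15 assignments (counts)
value 1/2: 9 assignments
value 0: 3 assignments
So 15 of the 27 assignments meet the threshold.

15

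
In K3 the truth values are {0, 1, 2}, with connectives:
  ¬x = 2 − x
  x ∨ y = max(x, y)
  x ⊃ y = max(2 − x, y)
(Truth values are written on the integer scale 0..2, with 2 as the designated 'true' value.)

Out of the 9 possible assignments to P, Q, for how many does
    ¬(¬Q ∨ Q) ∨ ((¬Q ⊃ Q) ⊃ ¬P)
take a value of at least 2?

P = 0, Q = 0 ↦ 2  ≥
P = 0, Q = 1 ↦ 2  ≥
P = 0, Q = 2 ↦ 2  ≥
P = 1, Q = 0 ↦ 2  ≥
P = 1, Q = 1 ↦ 1  <
P = 1, Q = 2 ↦ 1  <
P = 2, Q = 0 ↦ 2  ≥
P = 2, Q = 1 ↦ 1  <
P = 2, Q = 2 ↦ 0  <
So 5 of the 9 assignments meet the threshold.

5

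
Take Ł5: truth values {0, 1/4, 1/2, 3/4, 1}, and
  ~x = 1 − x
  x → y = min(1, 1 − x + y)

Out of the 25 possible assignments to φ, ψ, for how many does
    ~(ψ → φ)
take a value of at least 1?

value 1: 1 assignment (counts)
value 3/4: 2 assignments
value 1/2: 3 assignments
value 1/4: 4 assignments
value 0: 15 assignments
So 1 of the 25 assignments meets the threshold.

1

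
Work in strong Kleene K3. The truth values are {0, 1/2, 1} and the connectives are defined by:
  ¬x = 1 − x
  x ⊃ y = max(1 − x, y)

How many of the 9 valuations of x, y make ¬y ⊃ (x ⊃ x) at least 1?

7

x = 0, y = 0 ↦ 1  ≥
x = 0, y = 1/2 ↦ 1  ≥
x = 0, y = 1 ↦ 1  ≥
x = 1/2, y = 0 ↦ 1/2  <
x = 1/2, y = 1/2 ↦ 1/2  <
x = 1/2, y = 1 ↦ 1  ≥
x = 1, y = 0 ↦ 1  ≥
x = 1, y = 1/2 ↦ 1  ≥
x = 1, y = 1 ↦ 1  ≥
So 7 of the 9 assignments meet the threshold.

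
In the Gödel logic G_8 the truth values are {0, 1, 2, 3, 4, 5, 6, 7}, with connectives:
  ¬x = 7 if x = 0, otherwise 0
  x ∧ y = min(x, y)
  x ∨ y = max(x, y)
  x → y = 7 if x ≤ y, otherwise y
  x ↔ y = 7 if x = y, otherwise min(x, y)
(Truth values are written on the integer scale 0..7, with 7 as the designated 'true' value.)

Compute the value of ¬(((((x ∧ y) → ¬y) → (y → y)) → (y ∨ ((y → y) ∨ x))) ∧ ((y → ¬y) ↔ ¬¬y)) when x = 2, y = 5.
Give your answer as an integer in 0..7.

7

x ∧ y = 2 ∧ 5 = 2
¬y = ¬5 = 0
(x ∧ y) → ¬y = 2 → 0 = 0
y → y = 5 → 5 = 7
((x ∧ y) → ¬y) → (y → y) = 0 → 7 = 7
y → y = 5 → 5 = 7
(y → y) ∨ x = 7 ∨ 2 = 7
y ∨ ((y → y) ∨ x) = 5 ∨ 7 = 7
(((x ∧ y) → ¬y) → (y → y)) → (y ∨ ((y → y) ∨ x)) = 7 → 7 = 7
¬y = ¬5 = 0
y → ¬y = 5 → 0 = 0
¬y = ¬5 = 0
¬¬y = ¬0 = 7
(y → ¬y) ↔ ¬¬y = 0 ↔ 7 = 0
((((x ∧ y) → ¬y) → (y → y)) → (y ∨ ((y → y) ∨ x))) ∧ ((y → ¬y) ↔ ¬¬y) = 7 ∧ 0 = 0
¬(((((x ∧ y) → ¬y) → (y → y)) → (y ∨ ((y → y) ∨ x))) ∧ ((y → ¬y) ↔ ¬¬y)) = ¬0 = 7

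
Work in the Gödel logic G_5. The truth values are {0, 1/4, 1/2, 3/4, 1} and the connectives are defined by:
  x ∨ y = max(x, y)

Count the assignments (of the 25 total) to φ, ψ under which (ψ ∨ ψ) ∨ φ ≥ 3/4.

16

value 1: 9 assignments (counts)
value 3/4: 7 assignments (counts)
value 1/2: 5 assignments
value 1/4: 3 assignments
value 0: 1 assignment
So 16 of the 25 assignments meet the threshold.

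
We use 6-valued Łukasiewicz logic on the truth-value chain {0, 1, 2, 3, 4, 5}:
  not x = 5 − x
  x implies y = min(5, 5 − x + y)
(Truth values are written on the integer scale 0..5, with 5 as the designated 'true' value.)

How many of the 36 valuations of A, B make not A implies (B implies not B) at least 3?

value 5: 27 assignments (counts)
value 4: 3 assignments (counts)
value 3: 2 assignments (counts)
value 2: 2 assignments
value 1: 1 assignment
value 0: 1 assignment
So 32 of the 36 assignments meet the threshold.

32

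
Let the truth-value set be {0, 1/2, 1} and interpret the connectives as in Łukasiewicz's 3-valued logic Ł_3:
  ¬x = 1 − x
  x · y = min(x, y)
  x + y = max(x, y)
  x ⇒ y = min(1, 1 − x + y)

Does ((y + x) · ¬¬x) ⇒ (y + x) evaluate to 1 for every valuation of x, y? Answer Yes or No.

Yes

x = 0, y = 0 ↦ 1
x = 0, y = 1/2 ↦ 1
x = 0, y = 1 ↦ 1
x = 1/2, y = 0 ↦ 1
x = 1/2, y = 1/2 ↦ 1
x = 1/2, y = 1 ↦ 1
x = 1, y = 0 ↦ 1
x = 1, y = 1/2 ↦ 1
x = 1, y = 1 ↦ 1
Every assignment gives a value ≥ 1.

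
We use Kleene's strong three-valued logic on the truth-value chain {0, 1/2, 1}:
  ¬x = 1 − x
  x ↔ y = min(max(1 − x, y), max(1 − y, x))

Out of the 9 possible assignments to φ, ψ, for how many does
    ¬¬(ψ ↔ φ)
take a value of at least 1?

2

φ = 0, ψ = 0 ↦ 1  ≥
φ = 0, ψ = 1/2 ↦ 1/2  <
φ = 0, ψ = 1 ↦ 0  <
φ = 1/2, ψ = 0 ↦ 1/2  <
φ = 1/2, ψ = 1/2 ↦ 1/2  <
φ = 1/2, ψ = 1 ↦ 1/2  <
φ = 1, ψ = 0 ↦ 0  <
φ = 1, ψ = 1/2 ↦ 1/2  <
φ = 1, ψ = 1 ↦ 1  ≥
So 2 of the 9 assignments meet the threshold.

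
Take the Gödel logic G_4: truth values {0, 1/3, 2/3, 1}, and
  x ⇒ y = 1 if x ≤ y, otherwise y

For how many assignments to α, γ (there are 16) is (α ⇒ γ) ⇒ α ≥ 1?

α = 0, γ = 0 ↦ 0  <
α = 0, γ = 1/3 ↦ 0  <
α = 0, γ = 2/3 ↦ 0  <
α = 0, γ = 1 ↦ 0  <
α = 1/3, γ = 0 ↦ 1  ≥
α = 1/3, γ = 1/3 ↦ 1/3  <
α = 1/3, γ = 2/3 ↦ 1/3  <
α = 1/3, γ = 1 ↦ 1/3  <
α = 2/3, γ = 0 ↦ 1  ≥
α = 2/3, γ = 1/3 ↦ 1  ≥
α = 2/3, γ = 2/3 ↦ 2/3  <
α = 2/3, γ = 1 ↦ 2/3  <
α = 1, γ = 0 ↦ 1  ≥
α = 1, γ = 1/3 ↦ 1  ≥
α = 1, γ = 2/3 ↦ 1  ≥
α = 1, γ = 1 ↦ 1  ≥
So 7 of the 16 assignments meet the threshold.

7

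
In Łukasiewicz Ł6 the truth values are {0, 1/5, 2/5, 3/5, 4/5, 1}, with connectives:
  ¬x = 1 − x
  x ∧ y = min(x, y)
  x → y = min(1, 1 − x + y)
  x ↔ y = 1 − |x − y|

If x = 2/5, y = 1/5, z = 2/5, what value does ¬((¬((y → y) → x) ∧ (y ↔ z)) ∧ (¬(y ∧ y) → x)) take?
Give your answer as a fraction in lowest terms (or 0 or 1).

y → y = 1/5 → 1/5 = 1
(y → y) → x = 1 → 2/5 = 2/5
¬((y → y) → x) = ¬2/5 = 3/5
y ↔ z = 1/5 ↔ 2/5 = 4/5
¬((y → y) → x) ∧ (y ↔ z) = 3/5 ∧ 4/5 = 3/5
y ∧ y = 1/5 ∧ 1/5 = 1/5
¬(y ∧ y) = ¬1/5 = 4/5
¬(y ∧ y) → x = 4/5 → 2/5 = 3/5
(¬((y → y) → x) ∧ (y ↔ z)) ∧ (¬(y ∧ y) → x) = 3/5 ∧ 3/5 = 3/5
¬((¬((y → y) → x) ∧ (y ↔ z)) ∧ (¬(y ∧ y) → x)) = ¬3/5 = 2/5

2/5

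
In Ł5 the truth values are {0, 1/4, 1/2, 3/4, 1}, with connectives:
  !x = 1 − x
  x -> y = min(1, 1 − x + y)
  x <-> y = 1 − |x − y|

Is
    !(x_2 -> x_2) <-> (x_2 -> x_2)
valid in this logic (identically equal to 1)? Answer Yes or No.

Counterexample: take x_2 = 0.
x_2 -> x_2 = 0 -> 0 = 1
!(x_2 -> x_2) = !1 = 0
x_2 -> x_2 = 0 -> 0 = 1
!(x_2 -> x_2) <-> (x_2 -> x_2) = 0 <-> 1 = 0
This gives 0 ≠ 1.

No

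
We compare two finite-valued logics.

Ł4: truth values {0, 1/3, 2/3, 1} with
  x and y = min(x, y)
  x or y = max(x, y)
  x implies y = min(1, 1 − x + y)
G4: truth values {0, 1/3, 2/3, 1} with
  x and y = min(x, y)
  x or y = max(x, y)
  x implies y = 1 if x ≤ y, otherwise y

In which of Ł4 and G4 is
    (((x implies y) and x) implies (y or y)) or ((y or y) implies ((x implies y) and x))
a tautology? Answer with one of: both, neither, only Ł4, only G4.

both

In Ł4: every assignment gives 1 — tautology.
In G4: every assignment gives 1 — tautology.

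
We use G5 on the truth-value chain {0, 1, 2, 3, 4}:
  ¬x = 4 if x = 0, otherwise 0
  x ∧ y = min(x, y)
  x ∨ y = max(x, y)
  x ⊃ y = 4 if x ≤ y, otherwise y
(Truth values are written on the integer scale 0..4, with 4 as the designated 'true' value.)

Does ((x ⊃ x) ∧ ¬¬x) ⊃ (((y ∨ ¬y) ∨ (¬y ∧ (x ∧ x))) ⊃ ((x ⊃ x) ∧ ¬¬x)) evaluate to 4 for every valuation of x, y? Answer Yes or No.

At x = 0, y = 1, for instance:
x ⊃ x = 0 ⊃ 0 = 4
¬x = ¬0 = 4
¬¬x = ¬4 = 0
(x ⊃ x) ∧ ¬¬x = 4 ∧ 0 = 0
¬y = ¬1 = 0
y ∨ ¬y = 1 ∨ 0 = 1
¬y = ¬1 = 0
x ∧ x = 0 ∧ 0 = 0
¬y ∧ (x ∧ x) = 0 ∧ 0 = 0
(y ∨ ¬y) ∨ (¬y ∧ (x ∧ x)) = 1 ∨ 0 = 1
((y ∨ ¬y) ∨ (¬y ∧ (x ∧ x))) ⊃ ((x ⊃ x) ∧ ¬¬x) = 1 ⊃ 0 = 0
((x ⊃ x) ∧ ¬¬x) ⊃ (((y ∨ ¬y) ∨ (¬y ∧ (x ∧ x))) ⊃ ((x ⊃ x) ∧ ¬¬x)) = 0 ⊃ 0 = 4
and checking the remaining 24 assignments likewise gives ≥ 4 in every case.

Yes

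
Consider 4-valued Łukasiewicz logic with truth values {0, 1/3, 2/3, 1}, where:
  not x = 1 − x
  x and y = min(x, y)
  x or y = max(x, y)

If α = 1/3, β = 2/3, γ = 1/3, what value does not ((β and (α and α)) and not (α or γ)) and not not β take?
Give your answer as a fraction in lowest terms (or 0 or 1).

2/3

α and α = 1/3 and 1/3 = 1/3
β and (α and α) = 2/3 and 1/3 = 1/3
α or γ = 1/3 or 1/3 = 1/3
not (α or γ) = not 1/3 = 2/3
(β and (α and α)) and not (α or γ) = 1/3 and 2/3 = 1/3
not ((β and (α and α)) and not (α or γ)) = not 1/3 = 2/3
not β = not 2/3 = 1/3
not not β = not 1/3 = 2/3
not ((β and (α and α)) and not (α or γ)) and not not β = 2/3 and 2/3 = 2/3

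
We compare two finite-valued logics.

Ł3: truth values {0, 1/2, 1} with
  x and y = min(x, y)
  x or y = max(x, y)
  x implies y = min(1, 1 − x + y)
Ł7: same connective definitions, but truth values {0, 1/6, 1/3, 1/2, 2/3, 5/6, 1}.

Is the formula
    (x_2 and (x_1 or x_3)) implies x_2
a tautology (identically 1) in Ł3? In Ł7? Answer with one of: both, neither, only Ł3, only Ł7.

both

In Ł3: every assignment gives 1 — tautology.
In Ł7: every assignment gives 1 — tautology.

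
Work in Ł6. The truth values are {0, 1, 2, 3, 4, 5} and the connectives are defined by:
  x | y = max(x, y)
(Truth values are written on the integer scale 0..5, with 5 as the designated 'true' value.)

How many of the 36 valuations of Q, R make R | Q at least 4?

value 5: 11 assignments (counts)
value 4: 9 assignments (counts)
value 3: 7 assignments
value 2: 5 assignments
value 1: 3 assignments
value 0: 1 assignment
So 20 of the 36 assignments meet the threshold.

20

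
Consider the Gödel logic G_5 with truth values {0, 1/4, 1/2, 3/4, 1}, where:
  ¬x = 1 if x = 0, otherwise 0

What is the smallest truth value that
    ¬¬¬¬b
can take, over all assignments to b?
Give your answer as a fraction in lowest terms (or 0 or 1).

0

Take b = 0:
¬b = ¬0 = 1
¬¬b = ¬1 = 0
¬¬¬b = ¬0 = 1
¬¬¬¬b = ¬1 = 0
No assignment yields a value below 0, so this is the minimum.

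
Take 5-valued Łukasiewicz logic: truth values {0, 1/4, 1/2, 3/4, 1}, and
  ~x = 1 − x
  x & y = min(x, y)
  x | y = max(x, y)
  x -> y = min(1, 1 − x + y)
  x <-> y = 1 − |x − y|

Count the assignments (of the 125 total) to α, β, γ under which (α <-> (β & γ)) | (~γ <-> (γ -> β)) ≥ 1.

61

value 1: 61 assignments (counts)
value 3/4: 45 assignments
value 1/2: 14 assignments
value 1/4: 4 assignments
value 0: 1 assignment
So 61 of the 125 assignments meet the threshold.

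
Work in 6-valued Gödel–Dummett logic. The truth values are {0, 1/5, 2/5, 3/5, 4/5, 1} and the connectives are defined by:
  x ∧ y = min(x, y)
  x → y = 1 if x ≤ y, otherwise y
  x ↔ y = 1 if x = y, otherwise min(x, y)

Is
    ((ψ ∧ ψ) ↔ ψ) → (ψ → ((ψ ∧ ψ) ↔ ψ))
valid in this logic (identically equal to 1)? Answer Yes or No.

ψ = 0 ↦ 1
ψ = 1/5 ↦ 1
ψ = 2/5 ↦ 1
ψ = 3/5 ↦ 1
ψ = 4/5 ↦ 1
ψ = 1 ↦ 1
Every assignment gives a value ≥ 1.

Yes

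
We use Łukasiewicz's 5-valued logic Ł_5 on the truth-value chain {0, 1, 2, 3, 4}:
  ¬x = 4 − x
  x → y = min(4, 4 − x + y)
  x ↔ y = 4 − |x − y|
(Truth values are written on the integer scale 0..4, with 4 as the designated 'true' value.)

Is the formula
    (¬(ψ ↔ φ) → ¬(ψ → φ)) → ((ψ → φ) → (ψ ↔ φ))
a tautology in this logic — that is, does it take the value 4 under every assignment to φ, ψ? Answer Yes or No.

Yes

At φ = 2, ψ = 3, for instance:
ψ ↔ φ = 3 ↔ 2 = 3
¬(ψ ↔ φ) = ¬3 = 1
ψ → φ = 3 → 2 = 3
¬(ψ → φ) = ¬3 = 1
¬(ψ ↔ φ) → ¬(ψ → φ) = 1 → 1 = 4
(ψ → φ) → (ψ ↔ φ) = 3 → 3 = 4
(¬(ψ ↔ φ) → ¬(ψ → φ)) → ((ψ → φ) → (ψ ↔ φ)) = 4 → 4 = 4
and checking the remaining 24 assignments likewise gives ≥ 4 in every case.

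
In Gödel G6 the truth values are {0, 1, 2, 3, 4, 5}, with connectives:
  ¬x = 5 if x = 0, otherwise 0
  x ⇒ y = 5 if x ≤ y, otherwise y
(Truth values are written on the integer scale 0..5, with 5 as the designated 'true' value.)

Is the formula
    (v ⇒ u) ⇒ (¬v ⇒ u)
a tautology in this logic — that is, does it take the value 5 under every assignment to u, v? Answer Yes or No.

No

Counterexample: take u = 0, v = 0.
v ⇒ u = 0 ⇒ 0 = 5
¬v = ¬0 = 5
¬v ⇒ u = 5 ⇒ 0 = 0
(v ⇒ u) ⇒ (¬v ⇒ u) = 5 ⇒ 0 = 0
This gives 0 ≠ 5.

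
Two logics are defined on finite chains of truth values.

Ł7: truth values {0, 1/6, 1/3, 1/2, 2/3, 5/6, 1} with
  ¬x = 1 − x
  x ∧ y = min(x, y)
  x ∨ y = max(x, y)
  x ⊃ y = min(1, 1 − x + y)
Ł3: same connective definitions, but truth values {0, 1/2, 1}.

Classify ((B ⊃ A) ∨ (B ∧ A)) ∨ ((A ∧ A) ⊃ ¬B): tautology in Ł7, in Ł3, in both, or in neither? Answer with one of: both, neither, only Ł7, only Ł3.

neither

In Ł7: at A = 1/6, B = 1 the value is 5/6 — not a tautology.
In Ł3: at A = 1/2, B = 1 the value is 1/2 — not a tautology.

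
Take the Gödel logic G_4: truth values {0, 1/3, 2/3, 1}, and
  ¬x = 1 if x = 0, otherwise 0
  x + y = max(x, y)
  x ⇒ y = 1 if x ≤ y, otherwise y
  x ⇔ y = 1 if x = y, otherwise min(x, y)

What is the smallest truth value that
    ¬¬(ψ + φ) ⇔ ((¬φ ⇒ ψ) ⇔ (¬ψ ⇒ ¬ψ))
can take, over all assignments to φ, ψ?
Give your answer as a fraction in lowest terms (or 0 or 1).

Take φ = 0, ψ = 1/3:
ψ + φ = 1/3 + 0 = 1/3
¬(ψ + φ) = ¬1/3 = 0
¬¬(ψ + φ) = ¬0 = 1
¬φ = ¬0 = 1
¬φ ⇒ ψ = 1 ⇒ 1/3 = 1/3
¬ψ = ¬1/3 = 0
¬ψ = ¬1/3 = 0
¬ψ ⇒ ¬ψ = 0 ⇒ 0 = 1
(¬φ ⇒ ψ) ⇔ (¬ψ ⇒ ¬ψ) = 1/3 ⇔ 1 = 1/3
¬¬(ψ + φ) ⇔ ((¬φ ⇒ ψ) ⇔ (¬ψ ⇒ ¬ψ)) = 1 ⇔ 1/3 = 1/3
No assignment yields a value below 1/3, so this is the minimum.

1/3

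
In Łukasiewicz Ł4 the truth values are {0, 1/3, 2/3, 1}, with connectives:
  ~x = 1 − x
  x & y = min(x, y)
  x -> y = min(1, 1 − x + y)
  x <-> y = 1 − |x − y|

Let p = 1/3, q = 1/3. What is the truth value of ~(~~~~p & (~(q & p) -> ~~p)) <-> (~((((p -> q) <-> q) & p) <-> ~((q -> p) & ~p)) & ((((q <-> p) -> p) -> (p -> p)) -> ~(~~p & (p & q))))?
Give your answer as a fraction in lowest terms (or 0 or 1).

1/3

~p = ~1/3 = 2/3
~~p = ~2/3 = 1/3
~~~p = ~1/3 = 2/3
~~~~p = ~2/3 = 1/3
q & p = 1/3 & 1/3 = 1/3
~(q & p) = ~1/3 = 2/3
~p = ~1/3 = 2/3
~~p = ~2/3 = 1/3
~(q & p) -> ~~p = 2/3 -> 1/3 = 2/3
~~~~p & (~(q & p) -> ~~p) = 1/3 & 2/3 = 1/3
~(~~~~p & (~(q & p) -> ~~p)) = ~1/3 = 2/3
p -> q = 1/3 -> 1/3 = 1
(p -> q) <-> q = 1 <-> 1/3 = 1/3
((p -> q) <-> q) & p = 1/3 & 1/3 = 1/3
q -> p = 1/3 -> 1/3 = 1
~p = ~1/3 = 2/3
(q -> p) & ~p = 1 & 2/3 = 2/3
~((q -> p) & ~p) = ~2/3 = 1/3
(((p -> q) <-> q) & p) <-> ~((q -> p) & ~p) = 1/3 <-> 1/3 = 1
~((((p -> q) <-> q) & p) <-> ~((q -> p) & ~p)) = ~1 = 0
q <-> p = 1/3 <-> 1/3 = 1
(q <-> p) -> p = 1 -> 1/3 = 1/3
p -> p = 1/3 -> 1/3 = 1
((q <-> p) -> p) -> (p -> p) = 1/3 -> 1 = 1
~p = ~1/3 = 2/3
~~p = ~2/3 = 1/3
p & q = 1/3 & 1/3 = 1/3
~~p & (p & q) = 1/3 & 1/3 = 1/3
~(~~p & (p & q)) = ~1/3 = 2/3
(((q <-> p) -> p) -> (p -> p)) -> ~(~~p & (p & q)) = 1 -> 2/3 = 2/3
~((((p -> q) <-> q) & p) <-> ~((q -> p) & ~p)) & ((((q <-> p) -> p) -> (p -> p)) -> ~(~~p & (p & q))) = 0 & 2/3 = 0
~(~~~~p & (~(q & p) -> ~~p)) <-> (~((((p -> q) <-> q) & p) <-> ~((q -> p) & ~p)) & ((((q <-> p) -> p) -> (p -> p)) -> ~(~~p & (p & q)))) = 2/3 <-> 0 = 1/3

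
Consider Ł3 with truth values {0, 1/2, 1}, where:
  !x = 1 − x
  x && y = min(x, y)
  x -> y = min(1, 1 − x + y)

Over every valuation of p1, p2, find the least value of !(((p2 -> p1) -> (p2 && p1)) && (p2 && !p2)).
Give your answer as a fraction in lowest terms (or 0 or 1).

1/2

Take p1 = 0, p2 = 1/2:
p2 -> p1 = 1/2 -> 0 = 1/2
p2 && p1 = 1/2 && 0 = 0
(p2 -> p1) -> (p2 && p1) = 1/2 -> 0 = 1/2
!p2 = !1/2 = 1/2
p2 && !p2 = 1/2 && 1/2 = 1/2
((p2 -> p1) -> (p2 && p1)) && (p2 && !p2) = 1/2 && 1/2 = 1/2
!(((p2 -> p1) -> (p2 && p1)) && (p2 && !p2)) = !1/2 = 1/2
No assignment yields a value below 1/2, so this is the minimum.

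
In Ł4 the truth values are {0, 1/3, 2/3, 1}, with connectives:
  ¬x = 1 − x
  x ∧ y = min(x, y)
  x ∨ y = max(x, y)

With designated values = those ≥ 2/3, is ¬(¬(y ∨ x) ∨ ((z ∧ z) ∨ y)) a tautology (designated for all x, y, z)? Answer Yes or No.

No

Counterexample: take x = 0, y = 0, z = 0.
y ∨ x = 0 ∨ 0 = 0
¬(y ∨ x) = ¬0 = 1
z ∧ z = 0 ∧ 0 = 0
(z ∧ z) ∨ y = 0 ∨ 0 = 0
¬(y ∨ x) ∨ ((z ∧ z) ∨ y) = 1 ∨ 0 = 1
¬(¬(y ∨ x) ∨ ((z ∧ z) ∨ y)) = ¬1 = 0
This gives 0, which is below 2/3.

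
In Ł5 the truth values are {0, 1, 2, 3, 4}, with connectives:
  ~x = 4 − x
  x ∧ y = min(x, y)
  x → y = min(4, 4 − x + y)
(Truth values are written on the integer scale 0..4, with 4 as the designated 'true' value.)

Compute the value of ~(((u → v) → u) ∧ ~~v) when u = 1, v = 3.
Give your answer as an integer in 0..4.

u → v = 1 → 3 = 4
(u → v) → u = 4 → 1 = 1
~v = ~3 = 1
~~v = ~1 = 3
((u → v) → u) ∧ ~~v = 1 ∧ 3 = 1
~(((u → v) → u) ∧ ~~v) = ~1 = 3

3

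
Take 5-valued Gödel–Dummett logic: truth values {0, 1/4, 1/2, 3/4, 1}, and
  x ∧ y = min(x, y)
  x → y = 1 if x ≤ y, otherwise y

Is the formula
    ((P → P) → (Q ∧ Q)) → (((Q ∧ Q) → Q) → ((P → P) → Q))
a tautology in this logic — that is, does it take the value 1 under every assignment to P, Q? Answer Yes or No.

At P = 1, Q = 1/2, for instance:
P → P = 1 → 1 = 1
Q ∧ Q = 1/2 ∧ 1/2 = 1/2
(P → P) → (Q ∧ Q) = 1 → 1/2 = 1/2
(Q ∧ Q) → Q = 1/2 → 1/2 = 1
(P → P) → Q = 1 → 1/2 = 1/2
((Q ∧ Q) → Q) → ((P → P) → Q) = 1 → 1/2 = 1/2
((P → P) → (Q ∧ Q)) → (((Q ∧ Q) → Q) → ((P → P) → Q)) = 1/2 → 1/2 = 1
and checking the remaining 24 assignments likewise gives ≥ 1 in every case.

Yes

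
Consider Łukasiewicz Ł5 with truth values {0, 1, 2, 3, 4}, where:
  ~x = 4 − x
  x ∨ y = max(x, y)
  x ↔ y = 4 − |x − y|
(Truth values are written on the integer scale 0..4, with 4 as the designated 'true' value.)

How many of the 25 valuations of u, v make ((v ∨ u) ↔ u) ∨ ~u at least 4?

19

value 4: 19 assignments (counts)
value 3: 5 assignments
value 2: 1 assignment
So 19 of the 25 assignments meet the threshold.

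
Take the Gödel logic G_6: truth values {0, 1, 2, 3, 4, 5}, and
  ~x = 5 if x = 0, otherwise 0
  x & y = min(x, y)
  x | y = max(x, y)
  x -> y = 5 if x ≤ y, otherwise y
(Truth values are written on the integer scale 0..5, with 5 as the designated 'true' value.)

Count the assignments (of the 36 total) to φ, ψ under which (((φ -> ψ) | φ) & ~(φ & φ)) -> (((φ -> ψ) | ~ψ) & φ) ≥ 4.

30

value 5: 30 assignments (counts)
value 0: 6 assignments
So 30 of the 36 assignments meet the threshold.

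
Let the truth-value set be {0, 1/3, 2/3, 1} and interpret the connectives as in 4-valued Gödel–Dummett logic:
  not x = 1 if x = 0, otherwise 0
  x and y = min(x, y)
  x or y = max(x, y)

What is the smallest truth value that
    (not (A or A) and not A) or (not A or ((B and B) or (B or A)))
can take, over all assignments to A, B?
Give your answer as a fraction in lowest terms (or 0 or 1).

1/3

Take A = 1/3, B = 0:
A or A = 1/3 or 1/3 = 1/3
not (A or A) = not 1/3 = 0
not A = not 1/3 = 0
not (A or A) and not A = 0 and 0 = 0
not A = not 1/3 = 0
B and B = 0 and 0 = 0
B or A = 0 or 1/3 = 1/3
(B and B) or (B or A) = 0 or 1/3 = 1/3
not A or ((B and B) or (B or A)) = 0 or 1/3 = 1/3
(not (A or A) and not A) or (not A or ((B and B) or (B or A))) = 0 or 1/3 = 1/3
No assignment yields a value below 1/3, so this is the minimum.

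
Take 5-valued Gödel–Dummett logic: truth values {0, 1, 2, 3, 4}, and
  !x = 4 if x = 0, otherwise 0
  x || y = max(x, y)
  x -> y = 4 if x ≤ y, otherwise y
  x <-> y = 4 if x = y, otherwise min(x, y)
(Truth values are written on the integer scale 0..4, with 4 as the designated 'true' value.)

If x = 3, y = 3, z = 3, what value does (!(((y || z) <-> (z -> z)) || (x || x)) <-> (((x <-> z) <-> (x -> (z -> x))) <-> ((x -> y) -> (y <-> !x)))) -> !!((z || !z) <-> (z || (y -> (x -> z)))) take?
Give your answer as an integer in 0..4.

4

y || z = 3 || 3 = 3
z -> z = 3 -> 3 = 4
(y || z) <-> (z -> z) = 3 <-> 4 = 3
x || x = 3 || 3 = 3
((y || z) <-> (z -> z)) || (x || x) = 3 || 3 = 3
!(((y || z) <-> (z -> z)) || (x || x)) = !3 = 0
x <-> z = 3 <-> 3 = 4
z -> x = 3 -> 3 = 4
x -> (z -> x) = 3 -> 4 = 4
(x <-> z) <-> (x -> (z -> x)) = 4 <-> 4 = 4
x -> y = 3 -> 3 = 4
!x = !3 = 0
y <-> !x = 3 <-> 0 = 0
(x -> y) -> (y <-> !x) = 4 -> 0 = 0
((x <-> z) <-> (x -> (z -> x))) <-> ((x -> y) -> (y <-> !x)) = 4 <-> 0 = 0
!(((y || z) <-> (z -> z)) || (x || x)) <-> (((x <-> z) <-> (x -> (z -> x))) <-> ((x -> y) -> (y <-> !x))) = 0 <-> 0 = 4
!z = !3 = 0
z || !z = 3 || 0 = 3
x -> z = 3 -> 3 = 4
y -> (x -> z) = 3 -> 4 = 4
z || (y -> (x -> z)) = 3 || 4 = 4
(z || !z) <-> (z || (y -> (x -> z))) = 3 <-> 4 = 3
!((z || !z) <-> (z || (y -> (x -> z)))) = !3 = 0
!!((z || !z) <-> (z || (y -> (x -> z)))) = !0 = 4
(!(((y || z) <-> (z -> z)) || (x || x)) <-> (((x <-> z) <-> (x -> (z -> x))) <-> ((x -> y) -> (y <-> !x)))) -> !!((z || !z) <-> (z || (y -> (x -> z)))) = 4 -> 4 = 4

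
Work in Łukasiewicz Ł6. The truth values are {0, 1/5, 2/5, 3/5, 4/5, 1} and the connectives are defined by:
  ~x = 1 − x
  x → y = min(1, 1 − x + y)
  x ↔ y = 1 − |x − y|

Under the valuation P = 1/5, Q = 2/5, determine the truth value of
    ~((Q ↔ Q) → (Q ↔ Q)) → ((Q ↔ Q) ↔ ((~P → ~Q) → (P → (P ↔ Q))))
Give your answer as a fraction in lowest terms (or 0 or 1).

Q ↔ Q = 2/5 ↔ 2/5 = 1
Q ↔ Q = 2/5 ↔ 2/5 = 1
(Q ↔ Q) → (Q ↔ Q) = 1 → 1 = 1
~((Q ↔ Q) → (Q ↔ Q)) = ~1 = 0
Q ↔ Q = 2/5 ↔ 2/5 = 1
~P = ~1/5 = 4/5
~Q = ~2/5 = 3/5
~P → ~Q = 4/5 → 3/5 = 4/5
P ↔ Q = 1/5 ↔ 2/5 = 4/5
P → (P ↔ Q) = 1/5 → 4/5 = 1
(~P → ~Q) → (P → (P ↔ Q)) = 4/5 → 1 = 1
(Q ↔ Q) ↔ ((~P → ~Q) → (P → (P ↔ Q))) = 1 ↔ 1 = 1
~((Q ↔ Q) → (Q ↔ Q)) → ((Q ↔ Q) ↔ ((~P → ~Q) → (P → (P ↔ Q)))) = 0 → 1 = 1

1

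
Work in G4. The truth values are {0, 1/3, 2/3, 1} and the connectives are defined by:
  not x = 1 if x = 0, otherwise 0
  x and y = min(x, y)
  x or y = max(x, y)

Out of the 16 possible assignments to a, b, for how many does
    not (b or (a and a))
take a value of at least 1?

a = 0, b = 0 ↦ 1  ≥
a = 0, b = 1/3 ↦ 0  <
a = 0, b = 2/3 ↦ 0  <
a = 0, b = 1 ↦ 0  <
a = 1/3, b = 0 ↦ 0  <
a = 1/3, b = 1/3 ↦ 0  <
a = 1/3, b = 2/3 ↦ 0  <
a = 1/3, b = 1 ↦ 0  <
a = 2/3, b = 0 ↦ 0  <
a = 2/3, b = 1/3 ↦ 0  <
a = 2/3, b = 2/3 ↦ 0  <
a = 2/3, b = 1 ↦ 0  <
a = 1, b = 0 ↦ 0  <
a = 1, b = 1/3 ↦ 0  <
a = 1, b = 2/3 ↦ 0  <
a = 1, b = 1 ↦ 0  <
So 1 of the 16 assignments meets the threshold.

1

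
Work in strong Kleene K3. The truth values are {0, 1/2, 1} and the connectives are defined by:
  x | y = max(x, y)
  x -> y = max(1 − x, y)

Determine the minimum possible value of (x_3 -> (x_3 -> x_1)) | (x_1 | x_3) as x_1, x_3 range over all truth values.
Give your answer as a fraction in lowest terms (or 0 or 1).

Take x_1 = 0, x_3 = 1/2:
x_3 -> x_1 = 1/2 -> 0 = 1/2
x_3 -> (x_3 -> x_1) = 1/2 -> 1/2 = 1/2
x_1 | x_3 = 0 | 1/2 = 1/2
(x_3 -> (x_3 -> x_1)) | (x_1 | x_3) = 1/2 | 1/2 = 1/2
No assignment yields a value below 1/2, so this is the minimum.

1/2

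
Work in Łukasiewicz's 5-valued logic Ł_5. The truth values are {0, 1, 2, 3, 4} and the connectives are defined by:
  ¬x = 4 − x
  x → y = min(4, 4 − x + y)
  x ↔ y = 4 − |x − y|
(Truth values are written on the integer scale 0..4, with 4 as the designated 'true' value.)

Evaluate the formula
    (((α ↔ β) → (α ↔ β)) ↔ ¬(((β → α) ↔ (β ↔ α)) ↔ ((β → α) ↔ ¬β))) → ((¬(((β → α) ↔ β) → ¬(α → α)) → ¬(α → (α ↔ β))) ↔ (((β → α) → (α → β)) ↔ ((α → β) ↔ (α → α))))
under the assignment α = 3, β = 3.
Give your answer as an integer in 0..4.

2

α ↔ β = 3 ↔ 3 = 4
α ↔ β = 3 ↔ 3 = 4
(α ↔ β) → (α ↔ β) = 4 → 4 = 4
β → α = 3 → 3 = 4
β ↔ α = 3 ↔ 3 = 4
(β → α) ↔ (β ↔ α) = 4 ↔ 4 = 4
β → α = 3 → 3 = 4
¬β = ¬3 = 1
(β → α) ↔ ¬β = 4 ↔ 1 = 1
((β → α) ↔ (β ↔ α)) ↔ ((β → α) ↔ ¬β) = 4 ↔ 1 = 1
¬(((β → α) ↔ (β ↔ α)) ↔ ((β → α) ↔ ¬β)) = ¬1 = 3
((α ↔ β) → (α ↔ β)) ↔ ¬(((β → α) ↔ (β ↔ α)) ↔ ((β → α) ↔ ¬β)) = 4 ↔ 3 = 3
β → α = 3 → 3 = 4
(β → α) ↔ β = 4 ↔ 3 = 3
α → α = 3 → 3 = 4
¬(α → α) = ¬4 = 0
((β → α) ↔ β) → ¬(α → α) = 3 → 0 = 1
¬(((β → α) ↔ β) → ¬(α → α)) = ¬1 = 3
α ↔ β = 3 ↔ 3 = 4
α → (α ↔ β) = 3 → 4 = 4
¬(α → (α ↔ β)) = ¬4 = 0
¬(((β → α) ↔ β) → ¬(α → α)) → ¬(α → (α ↔ β)) = 3 → 0 = 1
β → α = 3 → 3 = 4
α → β = 3 → 3 = 4
(β → α) → (α → β) = 4 → 4 = 4
α → β = 3 → 3 = 4
α → α = 3 → 3 = 4
(α → β) ↔ (α → α) = 4 ↔ 4 = 4
((β → α) → (α → β)) ↔ ((α → β) ↔ (α → α)) = 4 ↔ 4 = 4
(¬(((β → α) ↔ β) → ¬(α → α)) → ¬(α → (α ↔ β))) ↔ (((β → α) → (α → β)) ↔ ((α → β) ↔ (α → α))) = 1 ↔ 4 = 1
(((α ↔ β) → (α ↔ β)) ↔ ¬(((β → α) ↔ (β ↔ α)) ↔ ((β → α) ↔ ¬β))) → ((¬(((β → α) ↔ β) → ¬(α → α)) → ¬(α → (α ↔ β))) ↔ (((β → α) → (α → β)) ↔ ((α → β) ↔ (α → α)))) = 3 → 1 = 2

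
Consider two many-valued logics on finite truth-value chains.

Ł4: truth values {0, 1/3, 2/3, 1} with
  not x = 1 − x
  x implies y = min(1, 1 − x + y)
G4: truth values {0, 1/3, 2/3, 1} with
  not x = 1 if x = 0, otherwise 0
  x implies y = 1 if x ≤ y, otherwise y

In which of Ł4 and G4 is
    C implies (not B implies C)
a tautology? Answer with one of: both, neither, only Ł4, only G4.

In Ł4: every assignment gives 1 — tautology.
In G4: every assignment gives 1 — tautology.

both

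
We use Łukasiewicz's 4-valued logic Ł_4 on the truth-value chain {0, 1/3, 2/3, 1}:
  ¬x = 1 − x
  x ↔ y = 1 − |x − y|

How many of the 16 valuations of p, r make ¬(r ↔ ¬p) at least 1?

p = 0, r = 0 ↦ 1  ≥
p = 0, r = 1/3 ↦ 2/3  <
p = 0, r = 2/3 ↦ 1/3  <
p = 0, r = 1 ↦ 0  <
p = 1/3, r = 0 ↦ 2/3  <
p = 1/3, r = 1/3 ↦ 1/3  <
p = 1/3, r = 2/3 ↦ 0  <
p = 1/3, r = 1 ↦ 1/3  <
p = 2/3, r = 0 ↦ 1/3  <
p = 2/3, r = 1/3 ↦ 0  <
p = 2/3, r = 2/3 ↦ 1/3  <
p = 2/3, r = 1 ↦ 2/3  <
p = 1, r = 0 ↦ 0  <
p = 1, r = 1/3 ↦ 1/3  <
p = 1, r = 2/3 ↦ 2/3  <
p = 1, r = 1 ↦ 1  ≥
So 2 of the 16 assignments meet the threshold.

2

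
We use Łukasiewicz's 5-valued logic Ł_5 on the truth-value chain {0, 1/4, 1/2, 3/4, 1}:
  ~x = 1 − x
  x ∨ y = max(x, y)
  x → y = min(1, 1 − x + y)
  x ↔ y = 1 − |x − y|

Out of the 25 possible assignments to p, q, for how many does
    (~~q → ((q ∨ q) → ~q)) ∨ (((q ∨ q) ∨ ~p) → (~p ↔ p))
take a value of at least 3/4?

value 1: 17 assignments (counts)
value 3/4: 4 assignments (counts)
value 1/2: 2 assignments
value 0: 2 assignments
So 21 of the 25 assignments meet the threshold.

21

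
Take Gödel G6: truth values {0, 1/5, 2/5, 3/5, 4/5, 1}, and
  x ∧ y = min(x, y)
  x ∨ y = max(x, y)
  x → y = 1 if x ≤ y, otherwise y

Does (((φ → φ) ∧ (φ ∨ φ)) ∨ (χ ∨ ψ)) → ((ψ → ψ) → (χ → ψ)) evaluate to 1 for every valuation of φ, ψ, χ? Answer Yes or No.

No

Counterexample: take φ = 0, ψ = 0, χ = 1/5.
φ → φ = 0 → 0 = 1
φ ∨ φ = 0 ∨ 0 = 0
(φ → φ) ∧ (φ ∨ φ) = 1 ∧ 0 = 0
χ ∨ ψ = 1/5 ∨ 0 = 1/5
((φ → φ) ∧ (φ ∨ φ)) ∨ (χ ∨ ψ) = 0 ∨ 1/5 = 1/5
ψ → ψ = 0 → 0 = 1
χ → ψ = 1/5 → 0 = 0
(ψ → ψ) → (χ → ψ) = 1 → 0 = 0
(((φ → φ) ∧ (φ ∨ φ)) ∨ (χ ∨ ψ)) → ((ψ → ψ) → (χ → ψ)) = 1/5 → 0 = 0
This gives 0 ≠ 1.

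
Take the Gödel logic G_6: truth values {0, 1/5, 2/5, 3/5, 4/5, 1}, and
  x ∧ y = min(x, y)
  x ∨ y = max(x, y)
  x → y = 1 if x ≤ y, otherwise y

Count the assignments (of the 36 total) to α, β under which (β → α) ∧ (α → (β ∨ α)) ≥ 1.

21

value 1: 21 assignments (counts)
value 4/5: 1 assignment
value 3/5: 2 assignments
value 2/5: 3 assignments
value 1/5: 4 assignments
value 0: 5 assignments
So 21 of the 36 assignments meet the threshold.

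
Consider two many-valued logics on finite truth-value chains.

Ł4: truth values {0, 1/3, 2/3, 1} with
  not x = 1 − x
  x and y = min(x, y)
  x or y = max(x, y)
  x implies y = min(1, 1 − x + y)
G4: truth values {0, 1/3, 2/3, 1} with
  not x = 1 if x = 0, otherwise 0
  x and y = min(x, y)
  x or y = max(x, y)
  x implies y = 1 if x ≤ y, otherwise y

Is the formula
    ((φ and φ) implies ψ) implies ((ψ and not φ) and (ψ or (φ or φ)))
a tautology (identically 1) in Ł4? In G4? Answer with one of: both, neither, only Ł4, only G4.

neither

In Ł4: at φ = 0, ψ = 0 the value is 0 — not a tautology.
In G4: at φ = 0, ψ = 0 the value is 0 — not a tautology.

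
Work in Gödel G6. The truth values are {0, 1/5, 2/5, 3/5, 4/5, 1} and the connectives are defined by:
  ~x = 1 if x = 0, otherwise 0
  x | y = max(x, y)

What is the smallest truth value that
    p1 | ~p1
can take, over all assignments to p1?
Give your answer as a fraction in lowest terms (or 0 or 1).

1/5

Take p1 = 1/5:
~p1 = ~1/5 = 0
p1 | ~p1 = 1/5 | 0 = 1/5
No assignment yields a value below 1/5, so this is the minimum.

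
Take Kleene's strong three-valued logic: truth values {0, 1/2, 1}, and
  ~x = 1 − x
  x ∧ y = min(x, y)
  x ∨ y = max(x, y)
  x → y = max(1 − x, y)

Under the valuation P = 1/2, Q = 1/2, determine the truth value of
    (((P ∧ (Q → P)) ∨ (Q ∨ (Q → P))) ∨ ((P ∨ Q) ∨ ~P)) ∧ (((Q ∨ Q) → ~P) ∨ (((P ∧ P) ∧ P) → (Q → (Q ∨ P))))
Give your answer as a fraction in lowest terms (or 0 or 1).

1/2

Q → P = 1/2 → 1/2 = 1/2
P ∧ (Q → P) = 1/2 ∧ 1/2 = 1/2
Q → P = 1/2 → 1/2 = 1/2
Q ∨ (Q → P) = 1/2 ∨ 1/2 = 1/2
(P ∧ (Q → P)) ∨ (Q ∨ (Q → P)) = 1/2 ∨ 1/2 = 1/2
P ∨ Q = 1/2 ∨ 1/2 = 1/2
~P = ~1/2 = 1/2
(P ∨ Q) ∨ ~P = 1/2 ∨ 1/2 = 1/2
((P ∧ (Q → P)) ∨ (Q ∨ (Q → P))) ∨ ((P ∨ Q) ∨ ~P) = 1/2 ∨ 1/2 = 1/2
Q ∨ Q = 1/2 ∨ 1/2 = 1/2
~P = ~1/2 = 1/2
(Q ∨ Q) → ~P = 1/2 → 1/2 = 1/2
P ∧ P = 1/2 ∧ 1/2 = 1/2
(P ∧ P) ∧ P = 1/2 ∧ 1/2 = 1/2
Q ∨ P = 1/2 ∨ 1/2 = 1/2
Q → (Q ∨ P) = 1/2 → 1/2 = 1/2
((P ∧ P) ∧ P) → (Q → (Q ∨ P)) = 1/2 → 1/2 = 1/2
((Q ∨ Q) → ~P) ∨ (((P ∧ P) ∧ P) → (Q → (Q ∨ P))) = 1/2 ∨ 1/2 = 1/2
(((P ∧ (Q → P)) ∨ (Q ∨ (Q → P))) ∨ ((P ∨ Q) ∨ ~P)) ∧ (((Q ∨ Q) → ~P) ∨ (((P ∧ P) ∧ P) → (Q → (Q ∨ P)))) = 1/2 ∧ 1/2 = 1/2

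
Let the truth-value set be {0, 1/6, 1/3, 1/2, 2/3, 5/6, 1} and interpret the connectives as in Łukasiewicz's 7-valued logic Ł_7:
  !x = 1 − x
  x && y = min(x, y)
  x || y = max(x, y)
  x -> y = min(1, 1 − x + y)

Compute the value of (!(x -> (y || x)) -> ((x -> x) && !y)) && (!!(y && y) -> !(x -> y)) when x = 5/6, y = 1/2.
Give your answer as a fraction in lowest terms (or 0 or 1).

5/6

y || x = 1/2 || 5/6 = 5/6
x -> (y || x) = 5/6 -> 5/6 = 1
!(x -> (y || x)) = !1 = 0
x -> x = 5/6 -> 5/6 = 1
!y = !1/2 = 1/2
(x -> x) && !y = 1 && 1/2 = 1/2
!(x -> (y || x)) -> ((x -> x) && !y) = 0 -> 1/2 = 1
y && y = 1/2 && 1/2 = 1/2
!(y && y) = !1/2 = 1/2
!!(y && y) = !1/2 = 1/2
x -> y = 5/6 -> 1/2 = 2/3
!(x -> y) = !2/3 = 1/3
!!(y && y) -> !(x -> y) = 1/2 -> 1/3 = 5/6
(!(x -> (y || x)) -> ((x -> x) && !y)) && (!!(y && y) -> !(x -> y)) = 1 && 5/6 = 5/6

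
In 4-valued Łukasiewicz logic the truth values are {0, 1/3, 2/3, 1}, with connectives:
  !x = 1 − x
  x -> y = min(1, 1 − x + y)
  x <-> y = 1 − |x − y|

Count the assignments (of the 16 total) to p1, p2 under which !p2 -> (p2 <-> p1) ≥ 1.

p1 = 0, p2 = 0 ↦ 1  ≥
p1 = 0, p2 = 1/3 ↦ 1  ≥
p1 = 0, p2 = 2/3 ↦ 1  ≥
p1 = 0, p2 = 1 ↦ 1  ≥
p1 = 1/3, p2 = 0 ↦ 2/3  <
p1 = 1/3, p2 = 1/3 ↦ 1  ≥
p1 = 1/3, p2 = 2/3 ↦ 1  ≥
p1 = 1/3, p2 = 1 ↦ 1  ≥
p1 = 2/3, p2 = 0 ↦ 1/3  <
p1 = 2/3, p2 = 1/3 ↦ 1  ≥
p1 = 2/3, p2 = 2/3 ↦ 1  ≥
p1 = 2/3, p2 = 1 ↦ 1  ≥
p1 = 1, p2 = 0 ↦ 0  <
p1 = 1, p2 = 1/3 ↦ 2/3  <
p1 = 1, p2 = 2/3 ↦ 1  ≥
p1 = 1, p2 = 1 ↦ 1  ≥
So 12 of the 16 assignments meet the threshold.

12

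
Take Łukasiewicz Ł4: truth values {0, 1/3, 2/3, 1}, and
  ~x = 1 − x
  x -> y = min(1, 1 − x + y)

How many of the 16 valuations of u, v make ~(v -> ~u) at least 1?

1

u = 0, v = 0 ↦ 0  <
u = 0, v = 1/3 ↦ 0  <
u = 0, v = 2/3 ↦ 0  <
u = 0, v = 1 ↦ 0  <
u = 1/3, v = 0 ↦ 0  <
u = 1/3, v = 1/3 ↦ 0  <
u = 1/3, v = 2/3 ↦ 0  <
u = 1/3, v = 1 ↦ 1/3  <
u = 2/3, v = 0 ↦ 0  <
u = 2/3, v = 1/3 ↦ 0  <
u = 2/3, v = 2/3 ↦ 1/3  <
u = 2/3, v = 1 ↦ 2/3  <
u = 1, v = 0 ↦ 0  <
u = 1, v = 1/3 ↦ 1/3  <
u = 1, v = 2/3 ↦ 2/3  <
u = 1, v = 1 ↦ 1  ≥
So 1 of the 16 assignments meets the threshold.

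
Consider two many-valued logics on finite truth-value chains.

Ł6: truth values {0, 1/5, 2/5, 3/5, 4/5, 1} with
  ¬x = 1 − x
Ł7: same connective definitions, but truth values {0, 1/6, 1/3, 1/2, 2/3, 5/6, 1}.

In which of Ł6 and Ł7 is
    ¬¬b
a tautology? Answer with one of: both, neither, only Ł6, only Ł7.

neither

In Ł6: at b = 0 the value is 0 — not a tautology.
In Ł7: at b = 0 the value is 0 — not a tautology.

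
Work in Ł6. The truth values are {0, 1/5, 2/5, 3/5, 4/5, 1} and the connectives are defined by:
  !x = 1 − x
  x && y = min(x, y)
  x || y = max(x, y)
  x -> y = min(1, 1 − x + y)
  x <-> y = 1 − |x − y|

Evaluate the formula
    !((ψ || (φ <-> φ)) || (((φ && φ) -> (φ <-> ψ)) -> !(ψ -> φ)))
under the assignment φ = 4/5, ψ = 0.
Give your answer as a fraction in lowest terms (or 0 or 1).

φ <-> φ = 4/5 <-> 4/5 = 1
ψ || (φ <-> φ) = 0 || 1 = 1
φ && φ = 4/5 && 4/5 = 4/5
φ <-> ψ = 4/5 <-> 0 = 1/5
(φ && φ) -> (φ <-> ψ) = 4/5 -> 1/5 = 2/5
ψ -> φ = 0 -> 4/5 = 1
!(ψ -> φ) = !1 = 0
((φ && φ) -> (φ <-> ψ)) -> !(ψ -> φ) = 2/5 -> 0 = 3/5
(ψ || (φ <-> φ)) || (((φ && φ) -> (φ <-> ψ)) -> !(ψ -> φ)) = 1 || 3/5 = 1
!((ψ || (φ <-> φ)) || (((φ && φ) -> (φ <-> ψ)) -> !(ψ -> φ))) = !1 = 0

0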